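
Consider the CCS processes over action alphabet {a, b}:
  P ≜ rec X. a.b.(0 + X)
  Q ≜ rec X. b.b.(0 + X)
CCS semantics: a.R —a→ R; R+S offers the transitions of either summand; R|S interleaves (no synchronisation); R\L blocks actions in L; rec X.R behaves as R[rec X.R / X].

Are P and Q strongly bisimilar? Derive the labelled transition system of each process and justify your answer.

Reachable graph of P (3 states):
  m0 = rec X. a.b.(0 + X) | =a=> m1
  m1 = b.(0 + (rec X. a.b.(0 + X))) | =b=> m2
  m2 = 0 + (rec X. a.b.(0 + X)) | =a=> m1
Reachable graph of Q (3 states):
  n0 = rec X. b.b.(0 + X) | =b=> n1
  n1 = b.(0 + (rec X. b.b.(0 + X))) | =b=> n2
  n2 = 0 + (rec X. b.b.(0 + X)) | =b=> n1
Coarsest stable partition (strong bisimilarity classes):
  B0 = {m0, m2}
  B1 = {m1}
  B2 = {n0, n1, n2}
m0 ∈ B0, n0 ∈ B2 → different blocks

not bisimilar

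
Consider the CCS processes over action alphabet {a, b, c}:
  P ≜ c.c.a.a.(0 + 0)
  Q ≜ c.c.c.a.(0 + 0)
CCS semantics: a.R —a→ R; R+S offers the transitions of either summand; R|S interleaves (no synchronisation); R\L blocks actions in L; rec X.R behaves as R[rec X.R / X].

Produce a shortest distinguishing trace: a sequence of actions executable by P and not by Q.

cca

LTS(P): 5 reachable states
  s0 = c.c.a.a.(0 + 0) has moves —c→ s1
  s1 = c.a.a.(0 + 0) has moves —c→ s2
  s2 = a.a.(0 + 0) has moves —a→ s3
  s3 = a.(0 + 0) has moves —a→ s4
  s4 = 0 + 0 has moves ·
LTS(Q): 5 reachable states
  t0 = c.c.c.a.(0 + 0) has moves —c→ t1
  t1 = c.c.a.(0 + 0) has moves —c→ t2
  t2 = c.a.(0 + 0) has moves —c→ t3
  t3 = a.(0 + 0) has moves —a→ t4
  t4 = 0 + 0 has moves ·
Executing cca from P (initial set {s0}):
  step 1 (c): {s1}
  step 2 (c): {s2}
  step 3 (a): {s3}
  P completes σ.
Executing cca from Q (initial set {t0}):
  step 1 (c): {t1}
  step 2 (c): {t2}
  step 3 (a): no successor for Q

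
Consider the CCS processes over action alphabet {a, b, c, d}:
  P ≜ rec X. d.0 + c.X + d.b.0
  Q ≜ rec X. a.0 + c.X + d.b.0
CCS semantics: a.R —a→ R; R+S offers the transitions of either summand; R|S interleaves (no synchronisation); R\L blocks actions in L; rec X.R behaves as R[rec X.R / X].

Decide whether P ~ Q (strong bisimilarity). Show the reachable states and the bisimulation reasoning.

not bisimilar

P's transition system — 3 states:
  s0 = rec X. d.0 + c.X + d.b.0 ⊢ ··c··> s0, ··d··> s1, ··d··> s2
  s1 = 0 ⊢ ·
  s2 = b.0 ⊢ ··b··> s1
Q's transition system — 3 states:
  t0 = rec X. a.0 + c.X + d.b.0 ⊢ ··a··> t1, ··c··> t0, ··d··> t2
  t1 = 0 ⊢ ·
  t2 = b.0 ⊢ ··b··> t1
Bisimilarity quotient blocks:
  B0 = {s0}
  B1 = {s1, t1}
  B2 = {s2, t2}
  B3 = {t0}
s0 ∈ B0, t0 ∈ B3 → different blocks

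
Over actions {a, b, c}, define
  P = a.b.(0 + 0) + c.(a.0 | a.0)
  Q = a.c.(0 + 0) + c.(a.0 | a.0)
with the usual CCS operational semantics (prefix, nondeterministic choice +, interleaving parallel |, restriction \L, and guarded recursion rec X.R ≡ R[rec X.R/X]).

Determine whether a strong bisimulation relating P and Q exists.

P ≁ Q

LTS(P): 7 reachable states
  m0 = a.b.(0 + 0) + c.(a.0 | a.0) → =a=> m1, =c=> m2
  m1 = b.(0 + 0) → =b=> m3
  m2 = a.0 | a.0 → =a=> m4, =a=> m5
  m3 = 0 + 0 → ∅
  m4 = 0 | a.0 → =a=> m6
  m5 = a.0 | 0 → =a=> m6
  m6 = 0 | 0 → ∅
LTS(Q): 7 reachable states
  n0 = a.c.(0 + 0) + c.(a.0 | a.0) → =a=> n1, =c=> n2
  n1 = c.(0 + 0) → =c=> n3
  n2 = a.0 | a.0 → =a=> n4, =a=> n5
  n3 = 0 + 0 → ∅
  n4 = 0 | a.0 → =a=> n6
  n5 = a.0 | 0 → =a=> n6
  n6 = 0 | 0 → ∅
Coarsest stable partition (strong bisimilarity classes):
  B0 = {m0}
  B1 = {m2, n2}
  B2 = {m4, m5, n4, n5}
  B3 = {m3, m6, n3, n6}
  B4 = {m1}
  B5 = {n0}
  B6 = {n1}
m0 ∈ B0, n0 ∈ B5 → different blocks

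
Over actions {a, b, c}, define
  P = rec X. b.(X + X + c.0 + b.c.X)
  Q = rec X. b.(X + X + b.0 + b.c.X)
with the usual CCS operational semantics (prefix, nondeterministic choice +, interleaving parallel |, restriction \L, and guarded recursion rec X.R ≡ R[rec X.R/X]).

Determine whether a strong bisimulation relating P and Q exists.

P ≁ Q

Reachable graph of P (4 states):
  m0 = rec X. b.(X + X + c.0 + b.c.X) | --b--▸ m1
  m1 = (rec X. b.(X + X + c.0 + b.c.X)) + (rec X. b.(X + X + c.0 + b.c.X)) + c.0 + b.c.(rec X. b.(X + X + c.0 + b.c.X)) | --b--▸ m1, --b--▸ m2, --c--▸ m3
  m2 = c.(rec X. b.(X + X + c.0 + b.c.X)) | --c--▸ m0
  m3 = 0 | ·
Reachable graph of Q (4 states):
  n0 = rec X. b.(X + X + b.0 + b.c.X) | --b--▸ n1
  n1 = (rec X. b.(X + X + b.0 + b.c.X)) + (rec X. b.(X + X + b.0 + b.c.X)) + b.0 + b.c.(rec X. b.(X + X + b.0 + b.c.X)) | --b--▸ n1, --b--▸ n2, --b--▸ n3
  n2 = 0 | ·
  n3 = c.(rec X. b.(X + X + b.0 + b.c.X)) | --c--▸ n0
Coarsest stable partition (strong bisimilarity classes):
  B0 = {m0}
  B1 = {m1}
  B2 = {m2}
  B3 = {m3, n2}
  B4 = {n0}
  B5 = {n1}
  B6 = {n3}
m0 ∈ B0, n0 ∈ B4 → different blocks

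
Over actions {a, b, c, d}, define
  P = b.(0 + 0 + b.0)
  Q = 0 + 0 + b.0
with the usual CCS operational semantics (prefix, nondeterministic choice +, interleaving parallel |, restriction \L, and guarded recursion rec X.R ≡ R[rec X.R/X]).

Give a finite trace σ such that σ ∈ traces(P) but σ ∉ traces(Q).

P's transition system — 3 states:
  u0 = b.(0 + 0 + b.0) → —b→ u1
  u1 = 0 + 0 + b.0 → —b→ u2
  u2 = 0 → ·
Q's transition system — 2 states:
  v0 = 0 + 0 + b.0 → —b→ v1
  v1 = 0 → ·
Run σ = ⟨bb⟩ on P: start {u0}
  step 1 (b): {u1}
  step 2 (b): {u2}
  ✓ P
Run σ = ⟨bb⟩ on Q: start {v0}
  step 1 (b): {v1}
  step 2 (b): no successor for Q

bb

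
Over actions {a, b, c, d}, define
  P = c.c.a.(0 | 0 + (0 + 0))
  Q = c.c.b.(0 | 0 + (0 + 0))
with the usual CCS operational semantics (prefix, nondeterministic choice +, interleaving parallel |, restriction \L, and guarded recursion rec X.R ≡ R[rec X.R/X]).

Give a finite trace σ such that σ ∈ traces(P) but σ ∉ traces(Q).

LTS(P): 4 reachable states
  s0 = c.c.a.(0 | 0 + (0 + 0)) :: ··c··> s1
  s1 = c.a.(0 | 0 + (0 + 0)) :: ··c··> s2
  s2 = a.(0 | 0 + (0 + 0)) :: ··a··> s3
  s3 = 0 | 0 + (0 + 0) :: ·
LTS(Q): 4 reachable states
  t0 = c.c.b.(0 | 0 + (0 + 0)) :: ··c··> t1
  t1 = c.b.(0 | 0 + (0 + 0)) :: ··c··> t2
  t2 = b.(0 | 0 + (0 + 0)) :: ··b··> t3
  t3 = 0 | 0 + (0 + 0) :: ·
Executing cca from P (initial set {s0}):
  [1] c ⇒ {s1}
  [2] c ⇒ {s2}
  [3] a ⇒ {s3}
  ✓ P
Executing cca from Q (initial set {t0}):
  [1] c ⇒ {t1}
  [2] c ⇒ {t2}
  [3] a ⇒ no successor for Q

cca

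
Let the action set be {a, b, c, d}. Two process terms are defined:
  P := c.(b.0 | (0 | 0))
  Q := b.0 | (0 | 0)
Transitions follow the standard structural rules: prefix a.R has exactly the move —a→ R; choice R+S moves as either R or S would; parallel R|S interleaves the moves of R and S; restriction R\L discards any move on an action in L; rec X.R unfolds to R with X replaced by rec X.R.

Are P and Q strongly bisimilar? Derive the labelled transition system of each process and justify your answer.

P's transition system — 3 states:
  p0 = c.(b.0 | (0 | 0)) | =c=> p1
  p1 = b.0 | (0 | 0) | =b=> p2
  p2 = 0 | (0 | 0) | ·
Q's transition system — 2 states:
  q0 = b.0 | (0 | 0) | =b=> q1
  q1 = 0 | (0 | 0) | ·
Partition-refinement fixed point:
  B0 = {p0}
  B1 = {p1, q0}
  B2 = {p2, q1}
p0 ∈ B0, q0 ∈ B1 → different blocks

not bisimilar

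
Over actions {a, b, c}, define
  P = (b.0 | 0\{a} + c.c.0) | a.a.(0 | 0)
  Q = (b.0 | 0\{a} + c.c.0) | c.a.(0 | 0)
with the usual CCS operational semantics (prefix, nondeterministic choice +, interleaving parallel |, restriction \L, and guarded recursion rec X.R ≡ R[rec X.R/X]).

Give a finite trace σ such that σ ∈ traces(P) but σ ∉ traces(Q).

LTS(P): 12 reachable states
  m0 = (b.0 | 0\{a} + c.c.0) | a.a.(0 | 0) → =a=> m1, =b=> m2, =c=> m3
  m1 = (b.0 | 0\{a} + c.c.0) | a.(0 | 0) → =a=> m4, =b=> m5, =c=> m6
  m2 = 0 | 0\{a} | a.a.(0 | 0) → =a=> m5
  m3 = c.0 | a.a.(0 | 0) → =a=> m6, =c=> m7
  m4 = (b.0 | 0\{a} + c.c.0) | (0 | 0) → =b=> m8, =c=> m9
  m5 = 0 | 0\{a} | a.(0 | 0) → =a=> m8
  m6 = c.0 | a.(0 | 0) → =a=> m9, =c=> m10
  m7 = 0 | a.a.(0 | 0) → =a=> m10
  m8 = 0 | 0\{a} | (0 | 0) → deadlocked
  m9 = c.0 | (0 | 0) → =c=> m11
  m10 = 0 | a.(0 | 0) → =a=> m11
  m11 = 0 | (0 | 0) → deadlocked
LTS(Q): 12 reachable states
  n0 = (b.0 | 0\{a} + c.c.0) | c.a.(0 | 0) → =b=> n1, =c=> n2, =c=> n3
  n1 = 0 | 0\{a} | c.a.(0 | 0) → =c=> n4
  n2 = (b.0 | 0\{a} + c.c.0) | a.(0 | 0) → =a=> n5, =b=> n4, =c=> n6
  n3 = c.0 | c.a.(0 | 0) → =c=> n6, =c=> n7
  n4 = 0 | 0\{a} | a.(0 | 0) → =a=> n8
  n5 = (b.0 | 0\{a} + c.c.0) | (0 | 0) → =b=> n8, =c=> n9
  n6 = c.0 | a.(0 | 0) → =a=> n9, =c=> n10
  n7 = 0 | c.a.(0 | 0) → =c=> n10
  n8 = 0 | 0\{a} | (0 | 0) → deadlocked
  n9 = c.0 | (0 | 0) → =c=> n11
  n10 = 0 | a.(0 | 0) → =a=> n11
  n11 = 0 | (0 | 0) → deadlocked
Run σ = ⟨a⟩ on P: start {m0}
  after a @ step 1: {m1}
  ✓ P
Run σ = ⟨a⟩ on Q: start {n0}
  after a @ step 1: ∅ (Q stuck)

a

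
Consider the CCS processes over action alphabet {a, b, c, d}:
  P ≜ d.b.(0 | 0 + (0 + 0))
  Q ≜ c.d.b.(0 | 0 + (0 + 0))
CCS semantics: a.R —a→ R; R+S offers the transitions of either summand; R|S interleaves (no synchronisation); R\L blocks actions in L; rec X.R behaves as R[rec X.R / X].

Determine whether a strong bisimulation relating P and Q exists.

P's transition system — 3 states:
  m0 = d.b.(0 | 0 + (0 + 0)) has moves =d=> m1
  m1 = b.(0 | 0 + (0 + 0)) has moves =b=> m2
  m2 = 0 | 0 + (0 + 0) has moves ·
Q's transition system — 4 states:
  n0 = c.d.b.(0 | 0 + (0 + 0)) has moves =c=> n1
  n1 = d.b.(0 | 0 + (0 + 0)) has moves =d=> n2
  n2 = b.(0 | 0 + (0 + 0)) has moves =b=> n3
  n3 = 0 | 0 + (0 + 0) has moves ·
Partition-refinement fixed point:
  B0 = {m0, n1}
  B1 = {m1, n2}
  B2 = {m2, n3}
  B3 = {n0}
m0 ∈ B0, n0 ∈ B3 → different blocks

P ≁ Q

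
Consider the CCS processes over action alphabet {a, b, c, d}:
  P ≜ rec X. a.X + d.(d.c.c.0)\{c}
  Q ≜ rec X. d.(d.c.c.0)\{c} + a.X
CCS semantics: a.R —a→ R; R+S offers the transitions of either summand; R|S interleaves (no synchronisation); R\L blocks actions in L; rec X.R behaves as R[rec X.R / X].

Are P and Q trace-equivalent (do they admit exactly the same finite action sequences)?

trace-equivalent

Reachable graph of P (3 states):
  u0 = rec X. a.X + d.(d.c.c.0)\{c} :: =a=> u0, =d=> u1
  u1 = (d.c.c.0)\{c} :: =d=> u2
  u2 = (c.c.0)\{c} :: deadlocked
Reachable graph of Q (3 states):
  v0 = rec X. d.(d.c.c.0)\{c} + a.X :: =a=> v0, =d=> v1
  v1 = (d.c.c.0)\{c} :: =d=> v2
  v2 = (c.c.0)\{c} :: deadlocked
Bisimilarity quotient blocks:
  B0 = {u0, v0}
  B1 = {u1, v1}
  B2 = {u2, v2}
u0 ∈ B0, v0 ∈ B0 → same block
Bisimilar ⇒ trace-equivalent.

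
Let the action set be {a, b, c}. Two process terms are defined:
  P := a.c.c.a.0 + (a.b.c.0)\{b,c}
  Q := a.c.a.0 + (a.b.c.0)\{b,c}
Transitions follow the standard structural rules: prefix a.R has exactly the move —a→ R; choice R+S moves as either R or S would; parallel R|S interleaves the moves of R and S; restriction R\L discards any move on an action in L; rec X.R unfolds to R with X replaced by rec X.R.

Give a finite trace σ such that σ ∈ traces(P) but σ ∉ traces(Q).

acc

LTS(P): 6 reachable states
  m0 = a.c.c.a.0 + (a.b.c.0)\{b,c} ⊢ —a→ m1, —a→ m2
  m1 = (b.c.0)\{b,c} ⊢ ∅
  m2 = c.c.a.0 ⊢ —c→ m3
  m3 = c.a.0 ⊢ —c→ m4
  m4 = a.0 ⊢ —a→ m5
  m5 = 0 ⊢ ∅
LTS(Q): 5 reachable states
  n0 = a.c.a.0 + (a.b.c.0)\{b,c} ⊢ —a→ n1, —a→ n2
  n1 = (b.c.0)\{b,c} ⊢ ∅
  n2 = c.a.0 ⊢ —c→ n3
  n3 = a.0 ⊢ —a→ n4
  n4 = 0 ⊢ ∅
Trace ⟨acc⟩ through P, begin at {m0}:
  step 1 (a): {m1, m2}
  step 2 (c): {m3}
  step 3 (c): {m4}
  — P admits the full trace.
Trace ⟨acc⟩ through Q, begin at {n0}:
  step 1 (a): {n1, n2}
  step 2 (c): {n3}
  step 3 (c): ∅  — Q cannot continue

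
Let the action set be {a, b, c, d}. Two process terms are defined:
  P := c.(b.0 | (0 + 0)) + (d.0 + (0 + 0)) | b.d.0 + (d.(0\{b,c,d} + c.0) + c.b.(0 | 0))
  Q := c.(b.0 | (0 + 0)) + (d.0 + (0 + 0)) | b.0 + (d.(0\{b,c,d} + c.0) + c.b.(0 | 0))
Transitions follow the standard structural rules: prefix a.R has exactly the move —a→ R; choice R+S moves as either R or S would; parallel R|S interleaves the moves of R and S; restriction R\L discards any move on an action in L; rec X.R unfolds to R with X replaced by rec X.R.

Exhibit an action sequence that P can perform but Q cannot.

bdd

P's transition system — 11 states:
  s0 = c.(b.0 | (0 + 0)) + (d.0 + (0 + 0)) | b.d.0 + (d.(0\{b,c,d} + c.0) + c.b.(0 | 0)) :: ··b··> s1, ··c··> s2, ··c··> s3, ··d··> s4, ··d··> s5
  s1 = (d.0 + (0 + 0)) | d.0 :: ··d··> s6, ··d··> s7
  s2 = b.(0 | 0) :: ··b··> s8
  s3 = b.0 | (0 + 0) :: ··b··> s9
  s4 = 0 | b.d.0 :: ··b··> s7
  s5 = 0\{b,c,d} + c.0 :: ··c··> s10
  s6 = (d.0 + (0 + 0)) | 0 :: ··d··> s8
  s7 = 0 | d.0 :: ··d··> s8
  s8 = 0 | 0 :: stopped
  s9 = 0 | (0 + 0) :: stopped
  s10 = 0 :: stopped
Q's transition system — 9 states:
  t0 = c.(b.0 | (0 + 0)) + (d.0 + (0 + 0)) | b.0 + (d.(0\{b,c,d} + c.0) + c.b.(0 | 0)) :: ··b··> t1, ··c··> t2, ··c··> t3, ··d··> t4, ··d··> t5
  t1 = (d.0 + (0 + 0)) | 0 :: ··d··> t6
  t2 = b.(0 | 0) :: ··b··> t6
  t3 = b.0 | (0 + 0) :: ··b··> t7
  t4 = 0 | b.0 :: ··b··> t6
  t5 = 0\{b,c,d} + c.0 :: ··c··> t8
  t6 = 0 | 0 :: stopped
  t7 = 0 | (0 + 0) :: stopped
  t8 = 0 :: stopped
Trace ⟨bdd⟩ through P, begin at {s0}:
  after b @ step 1: {s1}
  after d @ step 2: {s6, s7}
  after d @ step 3: {s8}
  — P admits the full trace.
Trace ⟨bdd⟩ through Q, begin at {t0}:
  after b @ step 1: {t1}
  after d @ step 2: {t6}
  after d @ step 3: ∅ (Q stuck)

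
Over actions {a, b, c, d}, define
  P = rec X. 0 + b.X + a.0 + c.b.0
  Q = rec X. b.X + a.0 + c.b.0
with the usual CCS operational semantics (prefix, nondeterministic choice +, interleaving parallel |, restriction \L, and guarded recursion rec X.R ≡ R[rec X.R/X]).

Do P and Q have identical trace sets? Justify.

YES

Reachable graph of P (3 states):
  m0 = rec X. 0 + b.X + a.0 + c.b.0 :: --a--▸ m1, --b--▸ m0, --c--▸ m2
  m1 = 0 :: ∅
  m2 = b.0 :: --b--▸ m1
Reachable graph of Q (3 states):
  n0 = rec X. b.X + a.0 + c.b.0 :: --a--▸ n1, --b--▸ n0, --c--▸ n2
  n1 = 0 :: ∅
  n2 = b.0 :: --b--▸ n1
Partition-refinement fixed point:
  B0 = {m0, n0}
  B1 = {m1, n1}
  B2 = {m2, n2}
m0 ∈ B0, n0 ∈ B0 → same block
Bisimilar ⇒ trace-equivalent.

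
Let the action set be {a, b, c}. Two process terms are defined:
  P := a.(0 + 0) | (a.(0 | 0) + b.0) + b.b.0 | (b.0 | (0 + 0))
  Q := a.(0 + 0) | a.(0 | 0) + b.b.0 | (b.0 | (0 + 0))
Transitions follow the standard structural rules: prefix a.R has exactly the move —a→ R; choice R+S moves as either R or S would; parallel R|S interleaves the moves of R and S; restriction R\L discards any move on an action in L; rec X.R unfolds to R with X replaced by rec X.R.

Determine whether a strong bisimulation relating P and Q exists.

P's transition system — 11 states:
  p0 = a.(0 + 0) | (a.(0 | 0) + b.0) + b.b.0 | (b.0 | (0 + 0)) ⊢ ··a··> p1, ··a··> p2, ··b··> p3, ··b··> p4, ··b··> p5
  p1 = (0 + 0) | (a.(0 | 0) + b.0) ⊢ ··a··> p6, ··b··> p7
  p2 = a.(0 + 0) | (0 | 0) ⊢ ··a··> p6
  p3 = a.(0 + 0) | 0 ⊢ ··a··> p7
  p4 = b.0 | (b.0 | (0 + 0)) ⊢ ··b··> p8, ··b··> p9
  p5 = b.b.0 | (0 | (0 + 0)) ⊢ ··b··> p9
  p6 = (0 + 0) | (0 | 0) ⊢ stopped
  p7 = (0 + 0) | 0 ⊢ stopped
  p8 = 0 | (b.0 | (0 + 0)) ⊢ ··b··> p10
  p9 = b.0 | (0 | (0 + 0)) ⊢ ··b··> p10
  p10 = 0 | (0 | (0 + 0)) ⊢ stopped
Q's transition system — 9 states:
  q0 = a.(0 + 0) | a.(0 | 0) + b.b.0 | (b.0 | (0 + 0)) ⊢ ··a··> q1, ··a··> q2, ··b··> q3, ··b··> q4
  q1 = (0 + 0) | a.(0 | 0) ⊢ ··a··> q5
  q2 = a.(0 + 0) | (0 | 0) ⊢ ··a··> q5
  q3 = b.0 | (b.0 | (0 + 0)) ⊢ ··b··> q6, ··b··> q7
  q4 = b.b.0 | (0 | (0 + 0)) ⊢ ··b··> q7
  q5 = (0 + 0) | (0 | 0) ⊢ stopped
  q6 = 0 | (b.0 | (0 + 0)) ⊢ ··b··> q8
  q7 = b.0 | (0 | (0 + 0)) ⊢ ··b··> q8
  q8 = 0 | (0 | (0 + 0)) ⊢ stopped
Coarsest stable partition (strong bisimilarity classes):
  B0 = {p0}
  B1 = {p4, p5, q3, q4}
  B2 = {p8, p9, q6, q7}
  B3 = {p10, p6, p7, q5, q8}
  B4 = {p1}
  B5 = {p2, p3, q1, q2}
  B6 = {q0}
p0 ∈ B0, q0 ∈ B6 → different blocks

P ≁ Q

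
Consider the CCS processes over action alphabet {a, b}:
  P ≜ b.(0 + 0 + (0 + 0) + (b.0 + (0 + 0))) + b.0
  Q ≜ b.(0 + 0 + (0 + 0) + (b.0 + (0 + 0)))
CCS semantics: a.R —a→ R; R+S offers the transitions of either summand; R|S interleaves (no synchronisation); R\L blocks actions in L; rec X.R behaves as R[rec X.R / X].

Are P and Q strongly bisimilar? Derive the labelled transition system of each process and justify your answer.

P's transition system — 3 states:
  s0 = b.(0 + 0 + (0 + 0) + (b.0 + (0 + 0))) + b.0 :: —b→ s1, —b→ s2
  s1 = 0 :: ∅
  s2 = 0 + 0 + (0 + 0) + (b.0 + (0 + 0)) :: —b→ s1
Q's transition system — 3 states:
  t0 = b.(0 + 0 + (0 + 0) + (b.0 + (0 + 0))) :: —b→ t1
  t1 = 0 + 0 + (0 + 0) + (b.0 + (0 + 0)) :: —b→ t2
  t2 = 0 :: ∅
Partition-refinement fixed point:
  B0 = {s0}
  B1 = {s2, t1}
  B2 = {s1, t2}
  B3 = {t0}
s0 ∈ B0, t0 ∈ B3 → different blocks

P ≁ Q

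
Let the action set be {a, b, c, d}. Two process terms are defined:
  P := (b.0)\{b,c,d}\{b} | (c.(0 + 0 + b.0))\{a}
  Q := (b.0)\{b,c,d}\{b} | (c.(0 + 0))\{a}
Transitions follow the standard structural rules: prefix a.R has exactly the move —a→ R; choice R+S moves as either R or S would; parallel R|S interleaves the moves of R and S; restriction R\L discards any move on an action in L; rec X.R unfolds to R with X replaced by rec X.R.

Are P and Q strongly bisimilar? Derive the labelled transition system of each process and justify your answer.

Reachable graph of P (3 states):
  s0 = (b.0)\{b,c,d}\{b} | (c.(0 + 0 + b.0))\{a} has moves —c→ s1
  s1 = (b.0)\{b,c,d}\{b} | (0 + 0 + b.0)\{a} has moves —b→ s2
  s2 = (b.0)\{b,c,d}\{b} | 0\{a} has moves ∅
Reachable graph of Q (2 states):
  t0 = (b.0)\{b,c,d}\{b} | (c.(0 + 0))\{a} has moves —c→ t1
  t1 = (b.0)\{b,c,d}\{b} | (0 + 0)\{a} has moves ∅
Partition-refinement fixed point:
  B0 = {s0}
  B1 = {s1}
  B2 = {s2, t1}
  B3 = {t0}
s0 ∈ B0, t0 ∈ B3 → different blocks

NO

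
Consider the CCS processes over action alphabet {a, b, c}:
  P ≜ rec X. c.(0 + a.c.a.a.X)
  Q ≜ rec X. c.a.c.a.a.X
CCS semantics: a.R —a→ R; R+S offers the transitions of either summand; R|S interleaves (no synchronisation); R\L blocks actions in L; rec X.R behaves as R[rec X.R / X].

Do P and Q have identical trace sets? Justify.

P's transition system — 5 states:
  p0 = rec X. c.(0 + a.c.a.a.X) has moves —c→ p1
  p1 = 0 + a.c.a.a.(rec X. c.(0 + a.c.a.a.X)) has moves —a→ p2
  p2 = c.a.a.(rec X. c.(0 + a.c.a.a.X)) has moves —c→ p3
  p3 = a.a.(rec X. c.(0 + a.c.a.a.X)) has moves —a→ p4
  p4 = a.(rec X. c.(0 + a.c.a.a.X)) has moves —a→ p0
Q's transition system — 5 states:
  q0 = rec X. c.a.c.a.a.X has moves —c→ q1
  q1 = a.c.a.a.(rec X. c.a.c.a.a.X) has moves —a→ q2
  q2 = c.a.a.(rec X. c.a.c.a.a.X) has moves —c→ q3
  q3 = a.a.(rec X. c.a.c.a.a.X) has moves —a→ q4
  q4 = a.(rec X. c.a.c.a.a.X) has moves —a→ q0
Coarsest stable partition (strong bisimilarity classes):
  B0 = {p0, q0}
  B1 = {p1, q1}
  B2 = {p2, q2}
  B3 = {p3, q3}
  B4 = {p4, q4}
p0 ∈ B0, q0 ∈ B0 → same block
Bisimilar ⇒ trace-equivalent.

trace-equivalent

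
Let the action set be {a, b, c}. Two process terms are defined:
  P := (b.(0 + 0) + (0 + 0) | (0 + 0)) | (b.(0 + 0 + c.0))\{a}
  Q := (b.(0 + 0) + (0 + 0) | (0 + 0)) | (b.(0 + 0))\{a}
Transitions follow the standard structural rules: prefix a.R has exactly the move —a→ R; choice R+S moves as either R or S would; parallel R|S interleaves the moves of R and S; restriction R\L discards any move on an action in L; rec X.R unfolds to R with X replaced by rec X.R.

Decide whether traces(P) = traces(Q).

LTS(P): 6 reachable states
  u0 = (b.(0 + 0) + (0 + 0) | (0 + 0)) | (b.(0 + 0 + c.0))\{a} :: -b-> u1, -b-> u2
  u1 = (0 + 0) | (b.(0 + 0 + c.0))\{a} :: -b-> u3
  u2 = (b.(0 + 0) + (0 + 0) | (0 + 0)) | (0 + 0 + c.0)\{a} :: -b-> u3, -c-> u4
  u3 = (0 + 0) | (0 + 0 + c.0)\{a} :: -c-> u5
  u4 = (b.(0 + 0) + (0 + 0) | (0 + 0)) | 0\{a} :: -b-> u5
  u5 = (0 + 0) | 0\{a} :: deadlocked
LTS(Q): 4 reachable states
  v0 = (b.(0 + 0) + (0 + 0) | (0 + 0)) | (b.(0 + 0))\{a} :: -b-> v1, -b-> v2
  v1 = (0 + 0) | (b.(0 + 0))\{a} :: -b-> v3
  v2 = (b.(0 + 0) + (0 + 0) | (0 + 0)) | (0 + 0)\{a} :: -b-> v3
  v3 = (0 + 0) | (0 + 0)\{a} :: deadlocked
Executing bc from P (initial set {u0}):
  step 1 (b): {u1, u2}
  step 2 (c): {u4}
  — P admits the full trace.
Executing bc from Q (initial set {v0}):
  step 1 (b): {v1, v2}
  step 2 (c): no successor for Q

traces(P) ≠ traces(Q) — witness ⟨bc⟩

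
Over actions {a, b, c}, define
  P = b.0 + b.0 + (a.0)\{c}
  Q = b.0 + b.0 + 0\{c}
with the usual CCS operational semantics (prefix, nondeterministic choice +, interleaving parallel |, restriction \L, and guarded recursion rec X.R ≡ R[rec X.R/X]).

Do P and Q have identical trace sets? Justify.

LTS(P): 3 reachable states
  s0 = b.0 + b.0 + (a.0)\{c} → =a=> s1, =b=> s2
  s1 = 0\{c} → deadlocked
  s2 = 0 → deadlocked
LTS(Q): 2 reachable states
  t0 = b.0 + b.0 + 0\{c} → =b=> t1
  t1 = 0 → deadlocked
Trace ⟨a⟩ through P, begin at {s0}:
  [1] a ⇒ {s1}
  — P admits the full trace.
Trace ⟨a⟩ through Q, begin at {t0}:
  [1] a ⇒ ∅ (Q stuck)

traces(P) ≠ traces(Q) — witness ⟨a⟩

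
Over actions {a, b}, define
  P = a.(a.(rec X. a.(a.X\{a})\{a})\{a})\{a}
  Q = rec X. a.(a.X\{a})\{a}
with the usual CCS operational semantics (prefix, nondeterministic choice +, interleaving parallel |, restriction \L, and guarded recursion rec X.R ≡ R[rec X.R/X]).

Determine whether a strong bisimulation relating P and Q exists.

Reachable graph of P (2 states):
  p0 = a.(a.(rec X. a.(a.X\{a})\{a})\{a})\{a} has moves =a=> p1
  p1 = (a.(rec X. a.(a.X\{a})\{a})\{a})\{a} has moves (no moves)
Reachable graph of Q (2 states):
  q0 = rec X. a.(a.X\{a})\{a} has moves =a=> q1
  q1 = (a.(rec X. a.(a.X\{a})\{a})\{a})\{a} has moves (no moves)
Bisimilarity quotient blocks:
  B0 = {p0, q0}
  B1 = {p1, q1}
p0 ∈ B0, q0 ∈ B0 → same block

bisimilar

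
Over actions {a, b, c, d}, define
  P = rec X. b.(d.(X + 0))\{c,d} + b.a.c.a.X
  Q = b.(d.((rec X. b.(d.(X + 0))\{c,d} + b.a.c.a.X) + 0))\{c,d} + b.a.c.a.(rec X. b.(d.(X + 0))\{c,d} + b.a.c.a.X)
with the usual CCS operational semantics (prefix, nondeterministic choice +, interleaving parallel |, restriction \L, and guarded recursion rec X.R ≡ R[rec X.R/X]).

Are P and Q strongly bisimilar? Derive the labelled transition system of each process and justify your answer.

P ~ Q

P's transition system — 5 states:
  u0 = rec X. b.(d.(X + 0))\{c,d} + b.a.c.a.X → --b--▸ u1, --b--▸ u2
  u1 = (d.((rec X. b.(d.(X + 0))\{c,d} + b.a.c.a.X) + 0))\{c,d} → stopped
  u2 = a.c.a.(rec X. b.(d.(X + 0))\{c,d} + b.a.c.a.X) → --a--▸ u3
  u3 = c.a.(rec X. b.(d.(X + 0))\{c,d} + b.a.c.a.X) → --c--▸ u4
  u4 = a.(rec X. b.(d.(X + 0))\{c,d} + b.a.c.a.X) → --a--▸ u0
Q's transition system — 6 states:
  v0 = b.(d.((rec X. b.(d.(X + 0))\{c,d} + b.a.c.a.X) + 0))\{c,d} + b.a.c.a.(rec X. b.(d.(X + 0))\{c,d} + b.a.c.a.X) → --b--▸ v1, --b--▸ v2
  v1 = (d.((rec X. b.(d.(X + 0))\{c,d} + b.a.c.a.X) + 0))\{c,d} → stopped
  v2 = a.c.a.(rec X. b.(d.(X + 0))\{c,d} + b.a.c.a.X) → --a--▸ v3
  v3 = c.a.(rec X. b.(d.(X + 0))\{c,d} + b.a.c.a.X) → --c--▸ v4
  v4 = a.(rec X. b.(d.(X + 0))\{c,d} + b.a.c.a.X) → --a--▸ v5
  v5 = rec X. b.(d.(X + 0))\{c,d} + b.a.c.a.X → --b--▸ v1, --b--▸ v2
Coarsest stable partition (strong bisimilarity classes):
  B0 = {u0, v0, v5}
  B1 = {u1, v1}
  B2 = {u2, v2}
  B3 = {u3, v3}
  B4 = {u4, v4}
u0 ∈ B0, v0 ∈ B0 → same block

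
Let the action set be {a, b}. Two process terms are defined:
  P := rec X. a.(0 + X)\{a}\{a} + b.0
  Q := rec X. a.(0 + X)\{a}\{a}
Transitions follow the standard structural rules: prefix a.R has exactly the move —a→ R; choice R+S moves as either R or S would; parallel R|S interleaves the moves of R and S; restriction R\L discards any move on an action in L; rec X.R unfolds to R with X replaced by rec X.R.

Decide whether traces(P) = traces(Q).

trace-distinct — witness ⟨b⟩

Reachable graph of P (4 states):
  s0 = rec X. a.(0 + X)\{a}\{a} + b.0 ⊢ ··a··> s1, ··b··> s2
  s1 = (0 + (rec X. a.(0 + X)\{a}\{a} + b.0))\{a}\{a} ⊢ ··b··> s3
  s2 = 0 ⊢ ∅
  s3 = 0\{a}\{a} ⊢ ∅
Reachable graph of Q (2 states):
  t0 = rec X. a.(0 + X)\{a}\{a} ⊢ ··a··> t1
  t1 = (0 + (rec X. a.(0 + X)\{a}\{a}))\{a}\{a} ⊢ ∅
Executing b from P (initial set {s0}):
  [1] b ⇒ {s2}
  ✓ P
Executing b from Q (initial set {t0}):
  [1] b ⇒ ∅  — Q cannot continue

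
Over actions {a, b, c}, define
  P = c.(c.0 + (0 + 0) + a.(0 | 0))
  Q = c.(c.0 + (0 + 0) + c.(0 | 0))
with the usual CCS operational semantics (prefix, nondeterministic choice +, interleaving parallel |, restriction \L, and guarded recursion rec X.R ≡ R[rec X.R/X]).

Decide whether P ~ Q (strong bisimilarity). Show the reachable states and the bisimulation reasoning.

NO

LTS(P): 4 reachable states
  u0 = c.(c.0 + (0 + 0) + a.(0 | 0)) ⊢ —c→ u1
  u1 = c.0 + (0 + 0) + a.(0 | 0) ⊢ —a→ u2, —c→ u3
  u2 = 0 | 0 ⊢ stopped
  u3 = 0 ⊢ stopped
LTS(Q): 4 reachable states
  v0 = c.(c.0 + (0 + 0) + c.(0 | 0)) ⊢ —c→ v1
  v1 = c.0 + (0 + 0) + c.(0 | 0) ⊢ —c→ v2, —c→ v3
  v2 = 0 ⊢ stopped
  v3 = 0 | 0 ⊢ stopped
Bisimilarity quotient blocks:
  B0 = {u0}
  B1 = {u1}
  B2 = {u2, u3, v2, v3}
  B3 = {v0}
  B4 = {v1}
u0 ∈ B0, v0 ∈ B3 → different blocks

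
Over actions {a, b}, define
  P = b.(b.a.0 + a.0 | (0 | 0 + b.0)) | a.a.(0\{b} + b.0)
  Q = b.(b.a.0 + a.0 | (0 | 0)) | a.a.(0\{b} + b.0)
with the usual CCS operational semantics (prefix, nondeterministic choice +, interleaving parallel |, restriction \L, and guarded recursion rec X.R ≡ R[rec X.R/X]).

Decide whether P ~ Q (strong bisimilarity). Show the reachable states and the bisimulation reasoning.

Reachable graph of P (28 states):
  s0 = b.(b.a.0 + a.0 | (0 | 0 + b.0)) | a.a.(0\{b} + b.0) → -a-> s1, -b-> s2
  s1 = b.(b.a.0 + a.0 | (0 | 0 + b.0)) | a.(0\{b} + b.0) → -a-> s3, -b-> s4
  s2 = (b.a.0 + a.0 | (0 | 0 + b.0)) | a.a.(0\{b} + b.0) → -a-> s4, -a-> s5, -b-> s6, -b-> s7
  s3 = b.(b.a.0 + a.0 | (0 | 0 + b.0)) | (0\{b} + b.0) → -b-> s8, -b-> s9
  s4 = (b.a.0 + a.0 | (0 | 0 + b.0)) | a.(0\{b} + b.0) → -a-> s10, -a-> s8, -b-> s11, -b-> s12
  s5 = 0 | (0 | 0 + b.0) | a.a.(0\{b} + b.0) → -a-> s10, -b-> s13
  s6 = a.0 | 0 | a.a.(0\{b} + b.0) → -a-> s11, -a-> s13
  s7 = a.0 | a.a.(0\{b} + b.0) → -a-> s12, -a-> s14
  s8 = (b.a.0 + a.0 | (0 | 0 + b.0)) | (0\{b} + b.0) → -a-> s15, -b-> s16, -b-> s17, -b-> s18
  s9 = b.(b.a.0 + a.0 | (0 | 0 + b.0)) | 0 → -b-> s16
  s10 = 0 | (0 | 0 + b.0) | a.(0\{b} + b.0) → -a-> s15, -b-> s19
  s11 = a.0 | 0 | a.(0\{b} + b.0) → -a-> s18, -a-> s19
  s12 = a.0 | a.(0\{b} + b.0) → -a-> s17, -a-> s20
  s13 = 0 | 0 | a.a.(0\{b} + b.0) → -a-> s19
  s14 = 0 | a.a.(0\{b} + b.0) → -a-> s20
  s15 = 0 | (0 | 0 + b.0) | (0\{b} + b.0) → -b-> s21, -b-> s22
  s16 = (b.a.0 + a.0 | (0 | 0 + b.0)) | 0 → -a-> s21, -b-> s23, -b-> s24
  s17 = a.0 | (0\{b} + b.0) → -a-> s25, -b-> s23
  s18 = a.0 | 0 | (0\{b} + b.0) → -a-> s22, -b-> s24
  s19 = 0 | 0 | a.(0\{b} + b.0) → -a-> s22
  s20 = 0 | a.(0\{b} + b.0) → -a-> s25
  s21 = 0 | (0 | 0 + b.0) | 0 → -b-> s26
  s22 = 0 | 0 | (0\{b} + b.0) → -b-> s26
  s23 = a.0 | 0 → -a-> s27
  s24 = a.0 | 0 | 0 → -a-> s26
  s25 = 0 | (0\{b} + b.0) → -b-> s27
  s26 = 0 | 0 | 0 → ∅
  s27 = 0 | 0 → ∅
Reachable graph of Q (20 states):
  t0 = b.(b.a.0 + a.0 | (0 | 0)) | a.a.(0\{b} + b.0) → -a-> t1, -b-> t2
  t1 = b.(b.a.0 + a.0 | (0 | 0)) | a.(0\{b} + b.0) → -a-> t3, -b-> t4
  t2 = (b.a.0 + a.0 | (0 | 0)) | a.a.(0\{b} + b.0) → -a-> t4, -a-> t5, -b-> t6
  t3 = b.(b.a.0 + a.0 | (0 | 0)) | (0\{b} + b.0) → -b-> t7, -b-> t8
  t4 = (b.a.0 + a.0 | (0 | 0)) | a.(0\{b} + b.0) → -a-> t7, -a-> t9, -b-> t10
  t5 = 0 | (0 | 0) | a.a.(0\{b} + b.0) → -a-> t9
  t6 = a.0 | a.a.(0\{b} + b.0) → -a-> t10, -a-> t11
  t7 = (b.a.0 + a.0 | (0 | 0)) | (0\{b} + b.0) → -a-> t12, -b-> t13, -b-> t14
  t8 = b.(b.a.0 + a.0 | (0 | 0)) | 0 → -b-> t13
  t9 = 0 | (0 | 0) | a.(0\{b} + b.0) → -a-> t12
  t10 = a.0 | a.(0\{b} + b.0) → -a-> t14, -a-> t15
  t11 = 0 | a.a.(0\{b} + b.0) → -a-> t15
  t12 = 0 | (0 | 0) | (0\{b} + b.0) → -b-> t16
  t13 = (b.a.0 + a.0 | (0 | 0)) | 0 → -a-> t16, -b-> t17
  t14 = a.0 | (0\{b} + b.0) → -a-> t18, -b-> t17
  t15 = 0 | a.(0\{b} + b.0) → -a-> t18
  t16 = 0 | (0 | 0) | 0 → ∅
  t17 = a.0 | 0 → -a-> t19
  t18 = 0 | (0\{b} + b.0) → -b-> t19
  t19 = 0 | 0 → ∅
Bisimilarity quotient blocks:
  B0 = {s0}
  B1 = {s1}
  B2 = {s3}
  B3 = {s9}
  B4 = {s16, s17, s18, t14}
  B5 = {s21, s22, s25, t12, t18}
  B6 = {s26, s27, t16, t19}
  B7 = {s23, s24, t17}
  B8 = {s8}
  B9 = {s15}
  B10 = {s4}
  B11 = {s10}
  B12 = {s19, s20, t15, t9}
  B13 = {s11, s12, t10}
  B14 = {s2}
  B15 = {s6, s7, t6}
  B16 = {s13, s14, t11, t5}
  B17 = {s5}
  B18 = {t0}
  B19 = {t2}
  B20 = {t4}
  B21 = {t7}
  B22 = {t13}
  B23 = {t1}
  B24 = {t3}
  B25 = {t8}
s0 ∈ B0, t0 ∈ B18 → different blocks

NO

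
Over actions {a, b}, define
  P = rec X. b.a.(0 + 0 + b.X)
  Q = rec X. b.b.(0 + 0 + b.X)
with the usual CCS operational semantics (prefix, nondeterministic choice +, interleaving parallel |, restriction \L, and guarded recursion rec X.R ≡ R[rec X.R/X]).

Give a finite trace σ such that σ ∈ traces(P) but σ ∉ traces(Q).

Reachable graph of P (3 states):
  m0 = rec X. b.a.(0 + 0 + b.X) has moves --b--▸ m1
  m1 = a.(0 + 0 + b.(rec X. b.a.(0 + 0 + b.X))) has moves --a--▸ m2
  m2 = 0 + 0 + b.(rec X. b.a.(0 + 0 + b.X)) has moves --b--▸ m0
Reachable graph of Q (3 states):
  n0 = rec X. b.b.(0 + 0 + b.X) has moves --b--▸ n1
  n1 = b.(0 + 0 + b.(rec X. b.b.(0 + 0 + b.X))) has moves --b--▸ n2
  n2 = 0 + 0 + b.(rec X. b.b.(0 + 0 + b.X)) has moves --b--▸ n0
Executing ba from P (initial set {m0}):
  after b @ step 1: {m1}
  after a @ step 2: {m2}
  ✓ P
Executing ba from Q (initial set {n0}):
  after b @ step 1: {n1}
  after a @ step 2: no successor for Q

ba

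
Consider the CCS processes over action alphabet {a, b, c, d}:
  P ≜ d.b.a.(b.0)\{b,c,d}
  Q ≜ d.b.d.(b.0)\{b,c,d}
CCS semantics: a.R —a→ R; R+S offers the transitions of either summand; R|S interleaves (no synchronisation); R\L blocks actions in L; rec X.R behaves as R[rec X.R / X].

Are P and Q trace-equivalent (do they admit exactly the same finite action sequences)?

LTS(P): 4 reachable states
  p0 = d.b.a.(b.0)\{b,c,d} has moves -d-> p1
  p1 = b.a.(b.0)\{b,c,d} has moves -b-> p2
  p2 = a.(b.0)\{b,c,d} has moves -a-> p3
  p3 = (b.0)\{b,c,d} has moves stopped
LTS(Q): 4 reachable states
  q0 = d.b.d.(b.0)\{b,c,d} has moves -d-> q1
  q1 = b.d.(b.0)\{b,c,d} has moves -b-> q2
  q2 = d.(b.0)\{b,c,d} has moves -d-> q3
  q3 = (b.0)\{b,c,d} has moves stopped
Trace ⟨dba⟩ through P, begin at {p0}:
  [1] d ⇒ {p1}
  [2] b ⇒ {p2}
  [3] a ⇒ {p3}
  P completes σ.
Trace ⟨dba⟩ through Q, begin at {q0}:
  [1] d ⇒ {q1}
  [2] b ⇒ {q2}
  [3] a ⇒ no successor for Q

NO — witness ⟨dba⟩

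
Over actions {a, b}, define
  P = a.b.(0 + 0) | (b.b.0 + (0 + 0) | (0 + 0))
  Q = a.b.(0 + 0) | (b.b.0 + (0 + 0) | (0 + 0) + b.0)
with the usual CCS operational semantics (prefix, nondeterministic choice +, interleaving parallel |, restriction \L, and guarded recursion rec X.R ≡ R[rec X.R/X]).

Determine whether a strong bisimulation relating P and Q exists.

P ≁ Q

LTS(P): 9 reachable states
  p0 = a.b.(0 + 0) | (b.b.0 + (0 + 0) | (0 + 0)) has moves -a-> p1, -b-> p2
  p1 = b.(0 + 0) | (b.b.0 + (0 + 0) | (0 + 0)) has moves -b-> p3, -b-> p4
  p2 = a.b.(0 + 0) | b.0 has moves -a-> p4, -b-> p5
  p3 = (0 + 0) | (b.b.0 + (0 + 0) | (0 + 0)) has moves -b-> p6
  p4 = b.(0 + 0) | b.0 has moves -b-> p6, -b-> p7
  p5 = a.b.(0 + 0) | 0 has moves -a-> p7
  p6 = (0 + 0) | b.0 has moves -b-> p8
  p7 = b.(0 + 0) | 0 has moves -b-> p8
  p8 = (0 + 0) | 0 has moves stopped
LTS(Q): 9 reachable states
  q0 = a.b.(0 + 0) | (b.b.0 + (0 + 0) | (0 + 0) + b.0) has moves -a-> q1, -b-> q2, -b-> q3
  q1 = b.(0 + 0) | (b.b.0 + (0 + 0) | (0 + 0) + b.0) has moves -b-> q4, -b-> q5, -b-> q6
  q2 = a.b.(0 + 0) | 0 has moves -a-> q5
  q3 = a.b.(0 + 0) | b.0 has moves -a-> q6, -b-> q2
  q4 = (0 + 0) | (b.b.0 + (0 + 0) | (0 + 0) + b.0) has moves -b-> q7, -b-> q8
  q5 = b.(0 + 0) | 0 has moves -b-> q7
  q6 = b.(0 + 0) | b.0 has moves -b-> q5, -b-> q8
  q7 = (0 + 0) | 0 has moves stopped
  q8 = (0 + 0) | b.0 has moves -b-> q7
Coarsest stable partition (strong bisimilarity classes):
  B0 = {p0}
  B1 = {p2, q3}
  B2 = {p3, p4, q6}
  B3 = {p6, p7, q5, q8}
  B4 = {p8, q7}
  B5 = {p5, q2}
  B6 = {p1}
  B7 = {q0}
  B8 = {q1}
  B9 = {q4}
p0 ∈ B0, q0 ∈ B7 → different blocks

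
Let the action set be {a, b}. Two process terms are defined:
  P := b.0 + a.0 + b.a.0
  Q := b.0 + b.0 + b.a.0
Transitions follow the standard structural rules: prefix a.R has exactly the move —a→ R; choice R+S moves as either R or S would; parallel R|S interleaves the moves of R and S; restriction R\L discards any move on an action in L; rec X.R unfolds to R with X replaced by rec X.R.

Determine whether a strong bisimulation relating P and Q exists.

not bisimilar

P's transition system — 3 states:
  u0 = b.0 + a.0 + b.a.0 has moves -a-> u1, -b-> u1, -b-> u2
  u1 = 0 has moves deadlocked
  u2 = a.0 has moves -a-> u1
Q's transition system — 3 states:
  v0 = b.0 + b.0 + b.a.0 has moves -b-> v1, -b-> v2
  v1 = 0 has moves deadlocked
  v2 = a.0 has moves -a-> v1
Coarsest stable partition (strong bisimilarity classes):
  B0 = {u0}
  B1 = {u1, v1}
  B2 = {u2, v2}
  B3 = {v0}
u0 ∈ B0, v0 ∈ B3 → different blocks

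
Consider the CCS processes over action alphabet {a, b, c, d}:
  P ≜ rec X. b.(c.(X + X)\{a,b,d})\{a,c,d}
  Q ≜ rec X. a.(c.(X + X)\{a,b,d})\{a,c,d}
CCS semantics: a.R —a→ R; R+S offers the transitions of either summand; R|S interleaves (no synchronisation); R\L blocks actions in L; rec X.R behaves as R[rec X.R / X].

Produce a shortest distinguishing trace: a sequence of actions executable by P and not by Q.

b

P's transition system — 2 states:
  m0 = rec X. b.(c.(X + X)\{a,b,d})\{a,c,d} :: ··b··> m1
  m1 = (c.((rec X. b.(c.(X + X)\{a,b,d})\{a,c,d}) + (rec X. b.(c.(X + X)\{a,b,d})\{a,c,d}))\{a,b,d})\{a,c,d} :: ∅
Q's transition system — 2 states:
  n0 = rec X. a.(c.(X + X)\{a,b,d})\{a,c,d} :: ··a··> n1
  n1 = (c.((rec X. a.(c.(X + X)\{a,b,d})\{a,c,d}) + (rec X. a.(c.(X + X)\{a,b,d})\{a,c,d}))\{a,b,d})\{a,c,d} :: ∅
Trace ⟨b⟩ through P, begin at {m0}:
  after b @ step 1: {m1}
  P completes σ.
Trace ⟨b⟩ through Q, begin at {n0}:
  after b @ step 1: no successor for Q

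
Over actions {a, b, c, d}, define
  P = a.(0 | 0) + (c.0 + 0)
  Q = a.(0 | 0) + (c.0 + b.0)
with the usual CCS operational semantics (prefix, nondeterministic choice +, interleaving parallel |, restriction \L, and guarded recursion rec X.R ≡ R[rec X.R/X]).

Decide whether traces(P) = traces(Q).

Reachable graph of P (3 states):
  m0 = a.(0 | 0) + (c.0 + 0) | ··a··> m1, ··c··> m2
  m1 = 0 | 0 | deadlocked
  m2 = 0 | deadlocked
Reachable graph of Q (3 states):
  n0 = a.(0 | 0) + (c.0 + b.0) | ··a··> n1, ··b··> n2, ··c··> n2
  n1 = 0 | 0 | deadlocked
  n2 = 0 | deadlocked
Executing b from Q (initial set {n0}):
  step 1 (b): {n2}
  Q completes σ.
Executing b from P (initial set {m0}):
  step 1 (b): ∅  — P cannot continue

traces(P) ≠ traces(Q) — witness ⟨b⟩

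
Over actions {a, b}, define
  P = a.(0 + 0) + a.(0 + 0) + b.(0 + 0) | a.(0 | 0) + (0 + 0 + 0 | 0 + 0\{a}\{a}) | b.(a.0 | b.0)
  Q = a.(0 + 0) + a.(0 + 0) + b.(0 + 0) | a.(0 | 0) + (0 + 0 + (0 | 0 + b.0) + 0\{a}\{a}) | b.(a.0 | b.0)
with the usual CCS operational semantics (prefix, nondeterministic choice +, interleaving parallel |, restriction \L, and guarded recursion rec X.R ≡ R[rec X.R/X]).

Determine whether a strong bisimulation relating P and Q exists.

NO

P's transition system — 9 states:
  m0 = a.(0 + 0) + a.(0 + 0) + b.(0 + 0) | a.(0 | 0) + (0 + 0 + 0 | 0 + 0\{a}\{a}) | b.(a.0 | b.0) ⊢ --a--▸ m1, --a--▸ m2, --b--▸ m3, --b--▸ m4
  m1 = 0 + 0 ⊢ ·
  m2 = b.(0 + 0) | (0 | 0) ⊢ --b--▸ m5
  m3 = (0 + 0 + 0 | 0 + 0\{a}\{a}) | (a.0 | b.0) ⊢ --a--▸ m6, --b--▸ m7
  m4 = (0 + 0) | a.(0 | 0) ⊢ --a--▸ m5
  m5 = (0 + 0) | (0 | 0) ⊢ ·
  m6 = (0 + 0 + 0 | 0 + 0\{a}\{a}) | (0 | b.0) ⊢ --b--▸ m8
  m7 = (0 + 0 + 0 | 0 + 0\{a}\{a}) | (a.0 | 0) ⊢ --a--▸ m8
  m8 = (0 + 0 + 0 | 0 + 0\{a}\{a}) | (0 | 0) ⊢ ·
Q's transition system — 14 states:
  n0 = a.(0 + 0) + a.(0 + 0) + b.(0 + 0) | a.(0 | 0) + (0 + 0 + (0 | 0 + b.0) + 0\{a}\{a}) | b.(a.0 | b.0) ⊢ --a--▸ n1, --a--▸ n2, --b--▸ n3, --b--▸ n4, --b--▸ n5
  n1 = 0 + 0 ⊢ ·
  n2 = b.(0 + 0) | (0 | 0) ⊢ --b--▸ n6
  n3 = (0 + 0 + (0 | 0 + b.0) + 0\{a}\{a}) | (a.0 | b.0) ⊢ --a--▸ n7, --b--▸ n8, --b--▸ n9
  n4 = (0 + 0) | a.(0 | 0) ⊢ --a--▸ n6
  n5 = 0 | b.(a.0 | b.0) ⊢ --b--▸ n9
  n6 = (0 + 0) | (0 | 0) ⊢ ·
  n7 = (0 + 0 + (0 | 0 + b.0) + 0\{a}\{a}) | (0 | b.0) ⊢ --b--▸ n10, --b--▸ n11
  n8 = (0 + 0 + (0 | 0 + b.0) + 0\{a}\{a}) | (a.0 | 0) ⊢ --a--▸ n10, --b--▸ n12
  n9 = 0 | (a.0 | b.0) ⊢ --a--▸ n11, --b--▸ n12
  n10 = (0 + 0 + (0 | 0 + b.0) + 0\{a}\{a}) | (0 | 0) ⊢ --b--▸ n13
  n11 = 0 | (0 | b.0) ⊢ --b--▸ n13
  n12 = 0 | (a.0 | 0) ⊢ --a--▸ n13
  n13 = 0 | (0 | 0) ⊢ ·
Coarsest stable partition (strong bisimilarity classes):
  B0 = {m0}
  B1 = {m1, m5, m8, n1, n13, n6}
  B2 = {m2, m6, n10, n11, n2}
  B3 = {m4, m7, n12, n4}
  B4 = {m3, n8, n9}
  B5 = {n0}
  B6 = {n3}
  B7 = {n7}
  B8 = {n5}
m0 ∈ B0, n0 ∈ B5 → different blocks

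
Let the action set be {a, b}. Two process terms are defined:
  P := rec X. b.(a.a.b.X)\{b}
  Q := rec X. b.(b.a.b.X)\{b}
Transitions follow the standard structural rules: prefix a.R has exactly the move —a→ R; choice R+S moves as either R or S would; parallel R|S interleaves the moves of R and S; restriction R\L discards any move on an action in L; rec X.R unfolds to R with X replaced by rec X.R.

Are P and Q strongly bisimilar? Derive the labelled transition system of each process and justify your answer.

P ≁ Q

P's transition system — 4 states:
  u0 = rec X. b.(a.a.b.X)\{b} ⊢ --b--▸ u1
  u1 = (a.a.b.(rec X. b.(a.a.b.X)\{b}))\{b} ⊢ --a--▸ u2
  u2 = (a.b.(rec X. b.(a.a.b.X)\{b}))\{b} ⊢ --a--▸ u3
  u3 = (b.(rec X. b.(a.a.b.X)\{b}))\{b} ⊢ ·
Q's transition system — 2 states:
  v0 = rec X. b.(b.a.b.X)\{b} ⊢ --b--▸ v1
  v1 = (b.a.b.(rec X. b.(b.a.b.X)\{b}))\{b} ⊢ ·
Partition-refinement fixed point:
  B0 = {u0}
  B1 = {u1}
  B2 = {u2}
  B3 = {u3, v1}
  B4 = {v0}
u0 ∈ B0, v0 ∈ B4 → different blocks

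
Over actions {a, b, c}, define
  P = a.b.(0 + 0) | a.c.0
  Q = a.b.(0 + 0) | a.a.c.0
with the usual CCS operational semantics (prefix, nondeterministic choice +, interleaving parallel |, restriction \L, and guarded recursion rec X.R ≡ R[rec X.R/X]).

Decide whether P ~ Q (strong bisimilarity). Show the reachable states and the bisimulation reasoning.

P ≁ Q

Reachable graph of P (9 states):
  m0 = a.b.(0 + 0) | a.c.0 | -a-> m1, -a-> m2
  m1 = a.b.(0 + 0) | c.0 | -a-> m3, -c-> m4
  m2 = b.(0 + 0) | a.c.0 | -a-> m3, -b-> m5
  m3 = b.(0 + 0) | c.0 | -b-> m6, -c-> m7
  m4 = a.b.(0 + 0) | 0 | -a-> m7
  m5 = (0 + 0) | a.c.0 | -a-> m6
  m6 = (0 + 0) | c.0 | -c-> m8
  m7 = b.(0 + 0) | 0 | -b-> m8
  m8 = (0 + 0) | 0 | (no moves)
Reachable graph of Q (12 states):
  n0 = a.b.(0 + 0) | a.a.c.0 | -a-> n1, -a-> n2
  n1 = a.b.(0 + 0) | a.c.0 | -a-> n3, -a-> n4
  n2 = b.(0 + 0) | a.a.c.0 | -a-> n4, -b-> n5
  n3 = a.b.(0 + 0) | c.0 | -a-> n6, -c-> n7
  n4 = b.(0 + 0) | a.c.0 | -a-> n6, -b-> n8
  n5 = (0 + 0) | a.a.c.0 | -a-> n8
  n6 = b.(0 + 0) | c.0 | -b-> n9, -c-> n10
  n7 = a.b.(0 + 0) | 0 | -a-> n10
  n8 = (0 + 0) | a.c.0 | -a-> n9
  n9 = (0 + 0) | c.0 | -c-> n11
  n10 = b.(0 + 0) | 0 | -b-> n11
  n11 = (0 + 0) | 0 | (no moves)
Partition-refinement fixed point:
  B0 = {m0, n1}
  B1 = {m1, n3}
  B2 = {m4, n7}
  B3 = {m7, n10}
  B4 = {m8, n11}
  B5 = {m3, n6}
  B6 = {m6, n9}
  B7 = {m2, n4}
  B8 = {m5, n8}
  B9 = {n0}
  B10 = {n2}
  B11 = {n5}
m0 ∈ B0, n0 ∈ B9 → different blocks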